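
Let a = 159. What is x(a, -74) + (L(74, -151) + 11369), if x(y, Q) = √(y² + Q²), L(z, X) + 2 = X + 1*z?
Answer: 11290 + √30757 ≈ 11465.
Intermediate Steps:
L(z, X) = -2 + X + z (L(z, X) = -2 + (X + 1*z) = -2 + (X + z) = -2 + X + z)
x(y, Q) = √(Q² + y²)
x(a, -74) + (L(74, -151) + 11369) = √((-74)² + 159²) + ((-2 - 151 + 74) + 11369) = √(5476 + 25281) + (-79 + 11369) = √30757 + 11290 = 11290 + √30757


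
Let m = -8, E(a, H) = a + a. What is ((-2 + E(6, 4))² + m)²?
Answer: 8464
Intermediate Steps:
E(a, H) = 2*a
((-2 + E(6, 4))² + m)² = ((-2 + 2*6)² - 8)² = ((-2 + 12)² - 8)² = (10² - 8)² = (100 - 8)² = 92² = 8464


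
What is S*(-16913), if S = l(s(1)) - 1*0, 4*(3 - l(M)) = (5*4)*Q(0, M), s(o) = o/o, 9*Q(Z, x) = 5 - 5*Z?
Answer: -33826/9 ≈ -3758.4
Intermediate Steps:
Q(Z, x) = 5/9 - 5*Z/9 (Q(Z, x) = (5 - 5*Z)/9 = 5/9 - 5*Z/9)
s(o) = 1
l(M) = 2/9 (l(M) = 3 - 5*4*(5/9 - 5/9*0)/4 = 3 - 5*(5/9 + 0) = 3 - 5*5/9 = 3 - 1/4*100/9 = 3 - 25/9 = 2/9)
S = 2/9 (S = 2/9 - 1*0 = 2/9 + 0 = 2/9 ≈ 0.22222)
S*(-16913) = (2/9)*(-16913) = -33826/9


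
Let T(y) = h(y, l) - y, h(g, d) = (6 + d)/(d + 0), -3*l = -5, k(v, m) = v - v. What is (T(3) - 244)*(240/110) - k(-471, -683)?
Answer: -29088/55 ≈ -528.87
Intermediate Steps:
k(v, m) = 0
l = 5/3 (l = -⅓*(-5) = 5/3 ≈ 1.6667)
h(g, d) = (6 + d)/d
T(y) = 23/5 - y (T(y) = (6 + 5/3)/(5/3) - y = (⅗)*(23/3) - y = 23/5 - y)
(T(3) - 244)*(240/110) - k(-471, -683) = ((23/5 - 1*3) - 244)*(240/110) - 1*0 = ((23/5 - 3) - 244)*(240*(1/110)) + 0 = (8/5 - 244)*(24/11) + 0 = -1212/5*24/11 + 0 = -29088/55 + 0 = -29088/55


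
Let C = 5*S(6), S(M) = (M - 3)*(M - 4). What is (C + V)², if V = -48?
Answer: 324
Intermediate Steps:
S(M) = (-4 + M)*(-3 + M) (S(M) = (-3 + M)*(-4 + M) = (-4 + M)*(-3 + M))
C = 30 (C = 5*(12 + 6² - 7*6) = 5*(12 + 36 - 42) = 5*6 = 30)
(C + V)² = (30 - 48)² = (-18)² = 324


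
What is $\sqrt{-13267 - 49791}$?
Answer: $i \sqrt{63058} \approx 251.11 i$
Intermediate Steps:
$\sqrt{-13267 - 49791} = \sqrt{-63058} = i \sqrt{63058}$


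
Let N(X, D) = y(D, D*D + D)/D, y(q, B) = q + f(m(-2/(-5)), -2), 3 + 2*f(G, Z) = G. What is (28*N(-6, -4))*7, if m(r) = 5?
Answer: 147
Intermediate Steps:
f(G, Z) = -3/2 + G/2
y(q, B) = 1 + q (y(q, B) = q + (-3/2 + (1/2)*5) = q + (-3/2 + 5/2) = q + 1 = 1 + q)
N(X, D) = (1 + D)/D
(28*N(-6, -4))*7 = (28*((1 - 4)/(-4)))*7 = (28*(-1/4*(-3)))*7 = (28*(3/4))*7 = 21*7 = 147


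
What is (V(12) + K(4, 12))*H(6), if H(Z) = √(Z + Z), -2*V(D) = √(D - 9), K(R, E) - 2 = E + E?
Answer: -3 + 52*√3 ≈ 87.067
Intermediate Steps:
K(R, E) = 2 + 2*E (K(R, E) = 2 + (E + E) = 2 + 2*E)
V(D) = -√(-9 + D)/2 (V(D) = -√(D - 9)/2 = -√(-9 + D)/2)
H(Z) = √2*√Z (H(Z) = √(2*Z) = √2*√Z)
(V(12) + K(4, 12))*H(6) = (-√(-9 + 12)/2 + (2 + 2*12))*(√2*√6) = (-√3/2 + (2 + 24))*(2*√3) = (-√3/2 + 26)*(2*√3) = (26 - √3/2)*(2*√3) = 2*√3*(26 - √3/2)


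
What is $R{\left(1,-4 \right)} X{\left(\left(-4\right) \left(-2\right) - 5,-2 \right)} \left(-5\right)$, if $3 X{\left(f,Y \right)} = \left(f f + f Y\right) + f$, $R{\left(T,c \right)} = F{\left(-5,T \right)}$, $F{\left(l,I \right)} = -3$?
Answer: $30$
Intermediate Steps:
$R{\left(T,c \right)} = -3$
$X{\left(f,Y \right)} = \frac{f}{3} + \frac{f^{2}}{3} + \frac{Y f}{3}$ ($X{\left(f,Y \right)} = \frac{\left(f f + f Y\right) + f}{3} = \frac{\left(f^{2} + Y f\right) + f}{3} = \frac{f + f^{2} + Y f}{3} = \frac{f}{3} + \frac{f^{2}}{3} + \frac{Y f}{3}$)
$R{\left(1,-4 \right)} X{\left(\left(-4\right) \left(-2\right) - 5,-2 \right)} \left(-5\right) = - 3 \frac{\left(\left(-4\right) \left(-2\right) - 5\right) \left(1 - 2 - -3\right)}{3} \left(-5\right) = - 3 \frac{\left(8 - 5\right) \left(1 - 2 + \left(8 - 5\right)\right)}{3} \left(-5\right) = - 3 \cdot \frac{1}{3} \cdot 3 \left(1 - 2 + 3\right) \left(-5\right) = - 3 \cdot \frac{1}{3} \cdot 3 \cdot 2 \left(-5\right) = \left(-3\right) 2 \left(-5\right) = \left(-6\right) \left(-5\right) = 30$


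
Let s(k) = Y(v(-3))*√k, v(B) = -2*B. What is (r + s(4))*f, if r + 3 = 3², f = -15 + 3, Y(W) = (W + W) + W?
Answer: -504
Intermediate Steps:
Y(W) = 3*W (Y(W) = 2*W + W = 3*W)
f = -12
s(k) = 18*√k (s(k) = (3*(-2*(-3)))*√k = (3*6)*√k = 18*√k)
r = 6 (r = -3 + 3² = -3 + 9 = 6)
(r + s(4))*f = (6 + 18*√4)*(-12) = (6 + 18*2)*(-12) = (6 + 36)*(-12) = 42*(-12) = -504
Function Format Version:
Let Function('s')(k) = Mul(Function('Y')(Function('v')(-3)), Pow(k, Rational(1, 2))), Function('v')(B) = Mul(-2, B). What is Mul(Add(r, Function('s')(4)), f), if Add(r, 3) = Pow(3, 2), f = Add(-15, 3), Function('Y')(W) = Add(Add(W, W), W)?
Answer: -504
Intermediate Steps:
Function('Y')(W) = Mul(3, W) (Function('Y')(W) = Add(Mul(2, W), W) = Mul(3, W))
f = -12
Function('s')(k) = Mul(18, Pow(k, Rational(1, 2))) (Function('s')(k) = Mul(Mul(3, Mul(-2, -3)), Pow(k, Rational(1, 2))) = Mul(Mul(3, 6), Pow(k, Rational(1, 2))) = Mul(18, Pow(k, Rational(1, 2))))
r = 6 (r = Add(-3, Pow(3, 2)) = Add(-3, 9) = 6)
Mul(Add(r, Function('s')(4)), f) = Mul(Add(6, Mul(18, Pow(4, Rational(1, 2)))), -12) = Mul(Add(6, Mul(18, 2)), -12) = Mul(Add(6, 36), -12) = Mul(42, -12) = -504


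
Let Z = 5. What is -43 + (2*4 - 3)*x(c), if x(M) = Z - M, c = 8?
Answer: -58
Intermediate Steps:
x(M) = 5 - M
-43 + (2*4 - 3)*x(c) = -43 + (2*4 - 3)*(5 - 1*8) = -43 + (8 - 3)*(5 - 8) = -43 + 5*(-3) = -43 - 15 = -58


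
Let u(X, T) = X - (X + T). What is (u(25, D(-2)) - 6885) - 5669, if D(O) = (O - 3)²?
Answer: -12579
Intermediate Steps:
D(O) = (-3 + O)²
u(X, T) = -T (u(X, T) = X - (T + X) = X + (-T - X) = -T)
(u(25, D(-2)) - 6885) - 5669 = (-(-3 - 2)² - 6885) - 5669 = (-1*(-5)² - 6885) - 5669 = (-1*25 - 6885) - 5669 = (-25 - 6885) - 5669 = -6910 - 5669 = -12579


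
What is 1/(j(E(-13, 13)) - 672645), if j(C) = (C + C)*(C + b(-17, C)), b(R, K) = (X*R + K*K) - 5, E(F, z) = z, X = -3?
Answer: -1/666717 ≈ -1.4999e-6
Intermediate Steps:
b(R, K) = -5 + K**2 - 3*R (b(R, K) = (-3*R + K*K) - 5 = (-3*R + K**2) - 5 = (K**2 - 3*R) - 5 = -5 + K**2 - 3*R)
j(C) = 2*C*(46 + C + C**2) (j(C) = (C + C)*(C + (-5 + C**2 - 3*(-17))) = (2*C)*(C + (-5 + C**2 + 51)) = (2*C)*(C + (46 + C**2)) = (2*C)*(46 + C + C**2) = 2*C*(46 + C + C**2))
1/(j(E(-13, 13)) - 672645) = 1/(2*13*(46 + 13 + 13**2) - 672645) = 1/(2*13*(46 + 13 + 169) - 672645) = 1/(2*13*228 - 672645) = 1/(5928 - 672645) = 1/(-666717) = -1/666717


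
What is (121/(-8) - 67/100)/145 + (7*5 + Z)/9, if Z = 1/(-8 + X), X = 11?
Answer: 2988707/783000 ≈ 3.8170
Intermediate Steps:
Z = ⅓ (Z = 1/(-8 + 11) = 1/3 = ⅓ ≈ 0.33333)
(121/(-8) - 67/100)/145 + (7*5 + Z)/9 = (121/(-8) - 67/100)/145 + (7*5 + ⅓)/9 = (121*(-⅛) - 67*1/100)*(1/145) + (35 + ⅓)*(⅑) = (-121/8 - 67/100)*(1/145) + (106/3)*(⅑) = -3159/200*1/145 + 106/27 = -3159/29000 + 106/27 = 2988707/783000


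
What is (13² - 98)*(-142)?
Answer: -10082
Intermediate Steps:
(13² - 98)*(-142) = (169 - 98)*(-142) = 71*(-142) = -10082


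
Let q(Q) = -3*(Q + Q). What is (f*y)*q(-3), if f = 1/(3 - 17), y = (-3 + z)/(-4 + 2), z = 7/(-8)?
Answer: -279/112 ≈ -2.4911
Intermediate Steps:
z = -7/8 (z = 7*(-1/8) = -7/8 ≈ -0.87500)
q(Q) = -6*Q
y = 31/16 (y = (-3 - 7/8)/(-4 + 2) = -31/8/(-2) = -31/8*(-1/2) = 31/16 ≈ 1.9375)
f = -1/14 (f = 1/(-14) = -1/14 ≈ -0.071429)
(f*y)*q(-3) = (-1/14*31/16)*(-6*(-3)) = -31/224*18 = -279/112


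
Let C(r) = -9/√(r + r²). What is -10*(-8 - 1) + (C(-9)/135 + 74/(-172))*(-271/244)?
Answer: 1898587/20984 + 271*√2/43920 ≈ 90.487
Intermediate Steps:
C(r) = -9/√(r + r²)
-10*(-8 - 1) + (C(-9)/135 + 74/(-172))*(-271/244) = -10*(-8 - 1) + (-9*√2/12/135 + 74/(-172))*(-271/244) = -10*(-9) + (-9*√2/12*(1/135) + 74*(-1/172))*(-271*1/244) = 90 + (-3*√2/4*(1/135) - 37/86)*(-271/244) = 90 + (-√2/180 - 37/86)*(-271/244) = 90 + (-37/86 - √2/180)*(-271/244) = 90 + (10027/20984 + 271*√2/43920) = 1898587/20984 + 271*√2/43920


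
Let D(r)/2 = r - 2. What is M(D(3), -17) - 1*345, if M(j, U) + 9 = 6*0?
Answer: -354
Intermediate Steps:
D(r) = -4 + 2*r (D(r) = 2*(r - 2) = 2*(-2 + r) = -4 + 2*r)
M(j, U) = -9 (M(j, U) = -9 + 6*0 = -9 + 0 = -9)
M(D(3), -17) - 1*345 = -9 - 1*345 = -9 - 345 = -354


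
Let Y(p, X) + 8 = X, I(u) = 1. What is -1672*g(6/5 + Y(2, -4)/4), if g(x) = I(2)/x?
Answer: 8360/9 ≈ 928.89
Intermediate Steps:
Y(p, X) = -8 + X
g(x) = 1/x
-1672*g(6/5 + Y(2, -4)/4) = -1672/(6/5 + (-8 - 4)/4) = -1672/(6*(⅕) - 12*¼) = -1672/(6/5 - 3) = -1672/(-9/5) = -1672*(-5/9) = 8360/9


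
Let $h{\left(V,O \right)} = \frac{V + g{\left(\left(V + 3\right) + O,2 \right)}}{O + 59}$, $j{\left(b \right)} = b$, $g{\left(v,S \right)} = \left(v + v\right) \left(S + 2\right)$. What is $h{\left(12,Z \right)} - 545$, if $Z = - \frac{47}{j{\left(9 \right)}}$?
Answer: $- \frac{65742}{121} \approx -543.32$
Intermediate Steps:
$g{\left(v,S \right)} = 2 v \left(2 + S\right)$
$Z = - \frac{47}{9} \approx -5.2222$
$h{\left(V,O \right)} = \frac{24 + 8 O + 9 V}{59 + O}$ ($h{\left(V,O \right)} = \frac{V + 2 \left(\left(V + 3\right) + O\right) \left(2 + 2\right)}{O + 59} = \frac{V + 2 \left(\left(3 + V\right) + O\right) 4}{59 + O} = \frac{V + 2 \left(3 + O + V\right) 4}{59 + O} = \frac{V + \left(24 + 8 O + 8 V\right)}{59 + O} = \frac{24 + 8 O + 9 V}{59 + O}$)
$h{\left(12,Z \right)} - 545 = \frac{24 + 8 \left(- \frac{47}{9}\right) + 9 \cdot 12}{59 - \frac{47}{9}} - 545 = \frac{24 - \frac{376}{9} + 108}{\frac{484}{9}} - 545 = \frac{9}{484} \cdot \frac{812}{9} - 545 = \frac{203}{121} - 545 = - \frac{65742}{121}$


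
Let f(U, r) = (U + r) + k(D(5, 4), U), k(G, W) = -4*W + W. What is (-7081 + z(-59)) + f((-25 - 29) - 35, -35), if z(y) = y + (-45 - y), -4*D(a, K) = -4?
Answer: -6983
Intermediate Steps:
D(a, K) = 1 (D(a, K) = -1/4*(-4) = 1)
k(G, W) = -3*W
f(U, r) = r - 2*U (f(U, r) = (U + r) - 3*U = r - 2*U)
z(y) = -45
(-7081 + z(-59)) + f((-25 - 29) - 35, -35) = (-7081 - 45) + (-35 - 2*((-25 - 29) - 35)) = -7126 + (-35 - 2*(-54 - 35)) = -7126 + (-35 - 2*(-89)) = -7126 + (-35 + 178) = -7126 + 143 = -6983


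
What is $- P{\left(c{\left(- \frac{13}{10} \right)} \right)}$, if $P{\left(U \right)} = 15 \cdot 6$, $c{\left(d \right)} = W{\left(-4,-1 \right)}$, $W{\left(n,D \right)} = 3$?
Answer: $-90$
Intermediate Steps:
$c{\left(d \right)} = 3$
$P{\left(U \right)} = 90$
$- P{\left(c{\left(- \frac{13}{10} \right)} \right)} = \left(-1\right) 90 = -90$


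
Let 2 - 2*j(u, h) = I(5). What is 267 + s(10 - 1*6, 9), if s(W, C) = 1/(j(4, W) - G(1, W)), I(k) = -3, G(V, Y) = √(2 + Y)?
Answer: 277 + 4*√6 ≈ 286.80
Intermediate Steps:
j(u, h) = 5/2 (j(u, h) = 1 - ½*(-3) = 1 + 3/2 = 5/2)
s(W, C) = 1/(5/2 - √(2 + W))
267 + s(10 - 1*6, 9) = 267 - 2/(-5 + 2*√(2 + (10 - 1*6))) = 267 - 2/(-5 + 2*√(2 + (10 - 6))) = 267 - 2/(-5 + 2*√(2 + 4)) = 267 - 2/(-5 + 2*√6)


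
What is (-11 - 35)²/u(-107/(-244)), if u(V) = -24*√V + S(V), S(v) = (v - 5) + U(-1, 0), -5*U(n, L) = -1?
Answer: 13736267920/347642159 - 619564800*√6527/347642159 ≈ -104.47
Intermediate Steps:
U(n, L) = ⅕ (U(n, L) = -⅕*(-1) = ⅕)
S(v) = -24/5 + v (S(v) = (v - 5) + ⅕ = (-5 + v) + ⅕ = -24/5 + v)
u(V) = -24/5 + V - 24*√V (u(V) = -24*√V + (-24/5 + V) = -24/5 + V - 24*√V)
(-11 - 35)²/u(-107/(-244)) = (-11 - 35)²/(-24/5 - 107/(-244) - 24*√107*√(-1/(-244))) = (-46)²/(-24/5 - 107*(-1/244) - 24*√6527/122) = 2116/(-24/5 + 107/244 - 12*√6527/61) = 2116/(-5321/1220 - 12*√6527/61)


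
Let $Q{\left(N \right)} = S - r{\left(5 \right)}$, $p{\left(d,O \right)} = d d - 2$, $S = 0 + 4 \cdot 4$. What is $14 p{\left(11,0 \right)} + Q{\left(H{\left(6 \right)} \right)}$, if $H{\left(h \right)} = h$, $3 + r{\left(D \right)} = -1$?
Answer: $1686$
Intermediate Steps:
$r{\left(D \right)} = -4$ ($r{\left(D \right)} = -3 - 1 = -4$)
$S = 16$ ($S = 0 + 16 = 16$)
$p{\left(d,O \right)} = -2 + d^{2}$ ($p{\left(d,O \right)} = d^{2} - 2 = -2 + d^{2}$)
$Q{\left(N \right)} = 20$ ($Q{\left(N \right)} = 16 - -4 = 16 + 4 = 20$)
$14 p{\left(11,0 \right)} + Q{\left(H{\left(6 \right)} \right)} = 14 \left(-2 + 11^{2}\right) + 20 = 14 \left(-2 + 121\right) + 20 = 14 \cdot 119 + 20 = 1666 + 20 = 1686$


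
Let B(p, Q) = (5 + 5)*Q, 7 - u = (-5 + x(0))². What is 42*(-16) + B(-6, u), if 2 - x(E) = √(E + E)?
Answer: -692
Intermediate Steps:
x(E) = 2 - √2*√E (x(E) = 2 - √(E + E) = 2 - √(2*E) = 2 - √2*√E)
u = -2 (u = 7 - (-5 + (2 - √2*√0))² = 7 - (-5 + (2 - 1*√2*0))² = 7 - (-5 + (2 + 0))² = 7 - (-5 + 2)² = 7 - 1*(-3)² = 7 - 1*9 = 7 - 9 = -2)
B(p, Q) = 10*Q
42*(-16) + B(-6, u) = 42*(-16) + 10*(-2) = -672 - 20 = -692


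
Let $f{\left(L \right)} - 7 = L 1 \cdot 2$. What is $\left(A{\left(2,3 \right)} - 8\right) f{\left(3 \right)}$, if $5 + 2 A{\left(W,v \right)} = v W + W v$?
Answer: $- \frac{117}{2} \approx -58.5$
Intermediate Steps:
$A{\left(W,v \right)} = - \frac{5}{2} + W v$ ($A{\left(W,v \right)} = - \frac{5}{2} + \frac{v W + W v}{2} = - \frac{5}{2} + \frac{W v + W v}{2} = - \frac{5}{2} + \frac{2 W v}{2} = - \frac{5}{2} + W v$)
$f{\left(L \right)} = 7 + 2 L$ ($f{\left(L \right)} = 7 + L 1 \cdot 2 = 7 + L 2 = 7 + 2 L$)
$\left(A{\left(2,3 \right)} - 8\right) f{\left(3 \right)} = \left(\left(- \frac{5}{2} + 2 \cdot 3\right) - 8\right) \left(7 + 2 \cdot 3\right) = \left(\left(- \frac{5}{2} + 6\right) - 8\right) \left(7 + 6\right) = \left(\frac{7}{2} - 8\right) 13 = \left(- \frac{9}{2}\right) 13 = - \frac{117}{2}$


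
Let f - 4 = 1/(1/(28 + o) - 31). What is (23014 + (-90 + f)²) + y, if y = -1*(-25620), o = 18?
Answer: 113787195466/2030625 ≈ 56036.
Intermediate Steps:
y = 25620
f = 5654/1425 (f = 4 + 1/(1/(28 + 18) - 31) = 4 + 1/(1/46 - 31) = 4 + 1/(-1425/46) = 4 - 46/1425 = 5654/1425 ≈ 3.9677)
(23014 + (-90 + f)²) + y = (23014 + (-90 + 5654/1425)²) + 25620 = (23014 + (-122596/1425)²) + 25620 = (23014 + 15029779216/2030625) + 25620 = 61762582966/2030625 + 25620 = 113787195466/2030625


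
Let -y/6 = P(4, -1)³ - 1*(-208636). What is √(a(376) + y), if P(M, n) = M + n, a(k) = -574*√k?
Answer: √(-1251978 - 1148*√94) ≈ 1123.9*I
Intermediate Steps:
y = -1251978 (y = -6*((4 - 1)³ - 1*(-208636)) = -6*(3³ + 208636) = -6*(27 + 208636) = -6*208663 = -1251978)
√(a(376) + y) = √(-1148*√94 - 1251978) = √(-1251978 - 1148*√94)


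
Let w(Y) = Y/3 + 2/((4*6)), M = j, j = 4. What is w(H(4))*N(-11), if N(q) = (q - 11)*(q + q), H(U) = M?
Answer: 2057/3 ≈ 685.67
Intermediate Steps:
M = 4
H(U) = 4
N(q) = 2*q*(-11 + q) (N(q) = (-11 + q)*(2*q) = 2*q*(-11 + q))
w(Y) = 1/12 + Y/3 (w(Y) = Y*(⅓) + 2/24 = Y/3 + 2*(1/24) = Y/3 + 1/12 = 1/12 + Y/3)
w(H(4))*N(-11) = (1/12 + (⅓)*4)*(2*(-11)*(-11 - 11)) = (1/12 + 4/3)*(2*(-11)*(-22)) = (17/12)*484 = 2057/3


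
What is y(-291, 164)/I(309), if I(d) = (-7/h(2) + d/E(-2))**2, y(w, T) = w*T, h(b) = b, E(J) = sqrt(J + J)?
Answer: 111082848/55646225 + 5035464*I/55646225 ≈ 1.9962 + 0.090491*I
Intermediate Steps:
E(J) = sqrt(2)*sqrt(J) (E(J) = sqrt(2*J) = sqrt(2)*sqrt(J))
y(w, T) = T*w
I(d) = (-7/2 - I*d/2)**2 (I(d) = (-7/2 + d/((sqrt(2)*sqrt(-2))))**2 = (-7*1/2 + d/((sqrt(2)*(I*sqrt(2)))))**2 = (-7/2 + d/((2*I)))**2 = (-7/2 + d*(-I/2))**2 = (-7/2 - I*d/2)**2)
y(-291, 164)/I(309) = (164*(-291))/((-(309 - 7*I)**2/4)) = -(-190896)/(309 - 7*I)**2 = 190896/(309 - 7*I)**2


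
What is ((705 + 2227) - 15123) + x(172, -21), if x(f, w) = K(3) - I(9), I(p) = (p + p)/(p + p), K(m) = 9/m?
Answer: -12189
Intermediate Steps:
I(p) = 1 (I(p) = (2*p)/((2*p)) = (2*p)*(1/(2*p)) = 1)
x(f, w) = 2 (x(f, w) = 9/3 - 1*1 = 9*(⅓) - 1 = 3 - 1 = 2)
((705 + 2227) - 15123) + x(172, -21) = ((705 + 2227) - 15123) + 2 = (2932 - 15123) + 2 = -12191 + 2 = -12189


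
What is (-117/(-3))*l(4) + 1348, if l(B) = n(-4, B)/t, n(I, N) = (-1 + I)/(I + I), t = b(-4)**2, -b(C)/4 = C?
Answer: 2760899/2048 ≈ 1348.1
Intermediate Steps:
b(C) = -4*C
t = 256 (t = (-4*(-4))**2 = 16**2 = 256)
n(I, N) = (-1 + I)/(2*I) (n(I, N) = (-1 + I)/((2*I)) = (-1 + I)*(1/(2*I)) = (-1 + I)/(2*I))
l(B) = 5/2048 (l(B) = ((1/2)*(-1 - 4)/(-4))/256 = ((1/2)*(-1/4)*(-5))*(1/256) = (5/8)*(1/256) = 5/2048)
(-117/(-3))*l(4) + 1348 = -117/(-3)*(5/2048) + 1348 = -117*(-1)/3*(5/2048) + 1348 = -9*(-13/3)*(5/2048) + 1348 = 39*(5/2048) + 1348 = 195/2048 + 1348 = 2760899/2048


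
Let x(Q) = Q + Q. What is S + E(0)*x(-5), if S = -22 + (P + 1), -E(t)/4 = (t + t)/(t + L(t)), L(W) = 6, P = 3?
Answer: -18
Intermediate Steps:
x(Q) = 2*Q
E(t) = -8*t/(6 + t) (E(t) = -4*(t + t)/(t + 6) = -4*2*t/(6 + t) = -8*t/(6 + t))
S = -18 (S = -22 + (3 + 1) = -22 + 4 = -18)
S + E(0)*x(-5) = -18 + (-8*0/(6 + 0))*(2*(-5)) = -18 - 8*0/6*(-10) = -18 - 8*0*1/6*(-10) = -18 + 0*(-10) = -18 + 0 = -18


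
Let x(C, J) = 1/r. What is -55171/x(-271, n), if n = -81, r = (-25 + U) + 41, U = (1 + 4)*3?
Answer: -1710301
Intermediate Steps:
U = 15 (U = 5*3 = 15)
r = 31 (r = (-25 + 15) + 41 = -10 + 41 = 31)
x(C, J) = 1/31
-55171/x(-271, n) = -55171/1/31 = -55171*31 = -1710301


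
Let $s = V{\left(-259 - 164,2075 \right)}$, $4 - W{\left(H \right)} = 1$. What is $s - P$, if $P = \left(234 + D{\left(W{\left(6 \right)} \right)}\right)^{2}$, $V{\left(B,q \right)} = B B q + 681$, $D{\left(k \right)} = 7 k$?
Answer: $371213331$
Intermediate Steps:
$W{\left(H \right)} = 3$ ($W{\left(H \right)} = 4 - 1 = 3$)
$V{\left(B,q \right)} = 681 + q B^{2}$ ($V{\left(B,q \right)} = B^{2} q + 681 = q B^{2} + 681 = 681 + q B^{2}$)
$s = 371278356$ ($s = 681 + 2075 \left(-259 - 164\right)^{2} = 681 + 2075 \left(-423\right)^{2} = 681 + 2075 \cdot 178929 = 681 + 371277675 = 371278356$)
$P = 65025$ ($P = \left(234 + 7 \cdot 3\right)^{2} = \left(234 + 21\right)^{2} = 255^{2} = 65025$)
$s - P = 371278356 - 65025 = 371213331$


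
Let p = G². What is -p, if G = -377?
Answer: -142129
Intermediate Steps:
p = 142129 (p = (-377)² = 142129)
-p = -1*142129 = -142129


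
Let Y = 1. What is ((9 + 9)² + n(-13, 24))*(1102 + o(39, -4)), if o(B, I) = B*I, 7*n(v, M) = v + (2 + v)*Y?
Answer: 2122824/7 ≈ 3.0326e+5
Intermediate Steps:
n(v, M) = 2/7 + 2*v/7 (n(v, M) = (v + (2 + v)*1)/7 = (v + (2 + v))/7 = (2 + 2*v)/7 = 2/7 + 2*v/7)
((9 + 9)² + n(-13, 24))*(1102 + o(39, -4)) = ((9 + 9)² + (2/7 + (2/7)*(-13)))*(1102 + 39*(-4)) = (18² + (2/7 - 26/7))*(1102 - 156) = (324 - 24/7)*946 = (2244/7)*946 = 2122824/7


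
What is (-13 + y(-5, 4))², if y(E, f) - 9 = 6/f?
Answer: 25/4 ≈ 6.2500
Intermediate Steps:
y(E, f) = 9 + 6/f
(-13 + y(-5, 4))² = (-13 + (9 + 6/4))² = (-13 + (9 + 6*(¼)))² = (-13 + (9 + 3/2))² = (-13 + 21/2)² = (-5/2)² = 25/4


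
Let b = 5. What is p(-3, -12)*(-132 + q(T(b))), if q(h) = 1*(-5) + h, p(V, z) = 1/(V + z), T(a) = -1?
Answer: 46/5 ≈ 9.2000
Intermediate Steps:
q(h) = -5 + h
p(-3, -12)*(-132 + q(T(b))) = (-132 + (-5 - 1))/(-3 - 12) = (-132 - 6)/(-15) = -1/15*(-138) = 46/5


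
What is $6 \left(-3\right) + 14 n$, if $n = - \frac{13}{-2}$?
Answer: $73$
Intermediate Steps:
$n = \frac{13}{2}$ ($n = \left(-13\right) \left(- \frac{1}{2}\right) = \frac{13}{2} \approx 6.5$)
$6 \left(-3\right) + 14 n = 6 \left(-3\right) + 14 \cdot \frac{13}{2} = -18 + 91 = 73$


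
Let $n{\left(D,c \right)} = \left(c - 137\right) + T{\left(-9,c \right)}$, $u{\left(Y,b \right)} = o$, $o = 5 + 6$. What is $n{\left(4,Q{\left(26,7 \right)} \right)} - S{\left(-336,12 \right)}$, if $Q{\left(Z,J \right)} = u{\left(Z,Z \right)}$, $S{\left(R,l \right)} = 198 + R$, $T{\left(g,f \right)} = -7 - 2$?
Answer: $3$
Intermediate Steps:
$T{\left(g,f \right)} = -9$ ($T{\left(g,f \right)} = -7 - 2 = -9$)
$o = 11$
$u{\left(Y,b \right)} = 11$
$Q{\left(Z,J \right)} = 11$
$n{\left(D,c \right)} = -146 + c$ ($n{\left(D,c \right)} = \left(c - 137\right) - 9 = \left(-137 + c\right) - 9 = -146 + c$)
$n{\left(4,Q{\left(26,7 \right)} \right)} - S{\left(-336,12 \right)} = \left(-146 + 11\right) - \left(198 - 336\right) = -135 - -138 = -135 + 138 = 3$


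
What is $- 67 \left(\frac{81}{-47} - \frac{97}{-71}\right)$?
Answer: $\frac{79864}{3337} \approx 23.933$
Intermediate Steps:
$- 67 \left(\frac{81}{-47} - \frac{97}{-71}\right) = - 67 \left(81 \left(- \frac{1}{47}\right) - - \frac{97}{71}\right) = - 67 \left(- \frac{81}{47} + \frac{97}{71}\right) = \left(-67\right) \left(- \frac{1192}{3337}\right) = \frac{79864}{3337}$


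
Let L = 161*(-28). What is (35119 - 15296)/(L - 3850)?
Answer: -19823/8358 ≈ -2.3717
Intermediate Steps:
L = -4508
(35119 - 15296)/(L - 3850) = (35119 - 15296)/(-4508 - 3850) = 19823/(-8358) = 19823*(-1/8358) = -19823/8358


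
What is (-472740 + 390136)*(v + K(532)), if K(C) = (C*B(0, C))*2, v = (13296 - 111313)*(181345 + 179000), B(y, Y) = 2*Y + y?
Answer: 2917474466534476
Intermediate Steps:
B(y, Y) = y + 2*Y
v = -35319935865 (v = -98017*360345 = -35319935865)
K(C) = 4*C² (K(C) = (C*(0 + 2*C))*2 = (C*(2*C))*2 = (2*C²)*2 = 4*C²)
(-472740 + 390136)*(v + K(532)) = (-472740 + 390136)*(-35319935865 + 4*532²) = -82604*(-35319935865 + 4*283024) = -82604*(-35319935865 + 1132096) = -82604*(-35318803769) = 2917474466534476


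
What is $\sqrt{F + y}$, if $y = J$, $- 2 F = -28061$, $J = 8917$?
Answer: $\frac{\sqrt{91790}}{2} \approx 151.48$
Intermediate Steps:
$F = \frac{28061}{2}$ ($F = \left(- \frac{1}{2}\right) \left(-28061\right) = \frac{28061}{2} \approx 14031.0$)
$y = 8917$
$\sqrt{F + y} = \sqrt{\frac{28061}{2} + 8917} = \sqrt{\frac{45895}{2}} = \frac{\sqrt{91790}}{2}$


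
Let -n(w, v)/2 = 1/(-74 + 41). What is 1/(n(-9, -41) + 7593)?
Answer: 33/250571 ≈ 0.00013170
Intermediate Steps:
n(w, v) = 2/33 (n(w, v) = -2/(-74 + 41) = -2/(-33) = -2*(-1/33) = 2/33)
1/(n(-9, -41) + 7593) = 1/(2/33 + 7593) = 1/(250571/33) = 33/250571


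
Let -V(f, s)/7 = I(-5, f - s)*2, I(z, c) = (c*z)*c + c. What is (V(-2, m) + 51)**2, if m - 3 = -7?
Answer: 91809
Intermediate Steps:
I(z, c) = c + z*c**2 (I(z, c) = z*c**2 + c = c + z*c**2)
m = -4 (m = 3 - 7 = -4)
V(f, s) = -14*(f - s)*(1 - 5*f + 5*s) (V(f, s) = -7*(f - s)*(1 + (f - s)*(-5))*2 = -7*(f - s)*(1 + (-5*f + 5*s))*2 = -7*(f - s)*(1 - 5*f + 5*s)*2 = -14*(f - s)*(1 - 5*f + 5*s))
(V(-2, m) + 51)**2 = (-14*(-2 - 1*(-4))*(1 - 5*(-2) + 5*(-4)) + 51)**2 = (-14*(-2 + 4)*(1 + 10 - 20) + 51)**2 = (-14*2*(-9) + 51)**2 = (252 + 51)**2 = 303**2 = 91809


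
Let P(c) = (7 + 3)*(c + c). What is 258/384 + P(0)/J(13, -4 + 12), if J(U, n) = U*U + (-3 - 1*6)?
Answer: 43/64 ≈ 0.67188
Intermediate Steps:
P(c) = 20*c (P(c) = 10*(2*c) = 20*c)
J(U, n) = -9 + U² (J(U, n) = U² + (-3 - 6) = U² - 9 = -9 + U²)
258/384 + P(0)/J(13, -4 + 12) = 258/384 + (20*0)/(-9 + 13²) = 258*(1/384) + 0/(-9 + 169) = 43/64 + 0/160 = 43/64 + 0*(1/160) = 43/64 + 0 = 43/64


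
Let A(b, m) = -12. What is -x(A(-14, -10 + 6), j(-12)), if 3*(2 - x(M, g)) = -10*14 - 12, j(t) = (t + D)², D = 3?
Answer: -158/3 ≈ -52.667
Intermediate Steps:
j(t) = (3 + t)² (j(t) = (t + 3)² = (3 + t)²)
x(M, g) = 158/3 (x(M, g) = 2 - (-10*14 - 12)/3 = 2 - (-140 - 12)/3 = 2 - ⅓*(-152) = 2 + 152/3 = 158/3)
-x(A(-14, -10 + 6), j(-12)) = -1*158/3 = -158/3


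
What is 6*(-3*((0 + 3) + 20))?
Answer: -414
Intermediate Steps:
6*(-3*((0 + 3) + 20)) = 6*(-3*(3 + 20)) = 6*(-3*23) = 6*(-69) = -414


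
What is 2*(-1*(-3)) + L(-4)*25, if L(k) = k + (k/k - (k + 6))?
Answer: -119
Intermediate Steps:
L(k) = -5 (L(k) = k + (1 - (6 + k)) = k + (1 + (-6 - k)) = k + (-5 - k) = -5)
2*(-1*(-3)) + L(-4)*25 = 2*(-1*(-3)) - 5*25 = 2*3 - 125 = 6 - 125 = -119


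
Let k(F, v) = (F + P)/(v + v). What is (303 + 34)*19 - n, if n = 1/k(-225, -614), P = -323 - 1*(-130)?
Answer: 1337613/209 ≈ 6400.1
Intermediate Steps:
P = -193 (P = -323 + 130 = -193)
k(F, v) = (-193 + F)/(2*v) (k(F, v) = (F - 193)/(v + v) = (-193 + F)/((2*v)) = (-193 + F)*(1/(2*v)) = (-193 + F)/(2*v))
n = 614/209 (n = 1/((½)*(-193 - 225)/(-614)) = 1/((½)*(-1/614)*(-418)) = 1/(209/614) = 614/209 ≈ 2.9378)
(303 + 34)*19 - n = (303 + 34)*19 - 1*614/209 = 337*19 - 614/209 = 6403 - 614/209 = 1337613/209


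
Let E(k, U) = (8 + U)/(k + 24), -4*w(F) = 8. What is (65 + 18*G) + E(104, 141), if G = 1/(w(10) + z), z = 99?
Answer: 823797/12416 ≈ 66.350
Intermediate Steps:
w(F) = -2 (w(F) = -1/4*8 = -2)
E(k, U) = (8 + U)/(24 + k)
G = 1/97 (G = 1/(-2 + 99) = 1/97 ≈ 0.010309)
(65 + 18*G) + E(104, 141) = (65 + 18*(1/97)) + (8 + 141)/(24 + 104) = (65 + 18/97) + 149/128 = 6323/97 + (1/128)*149 = 6323/97 + 149/128 = 823797/12416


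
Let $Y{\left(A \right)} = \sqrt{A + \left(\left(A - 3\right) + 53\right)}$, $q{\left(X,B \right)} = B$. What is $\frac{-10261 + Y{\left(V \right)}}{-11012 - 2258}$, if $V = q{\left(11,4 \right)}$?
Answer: $\frac{10261}{13270} - \frac{\sqrt{58}}{13270} \approx 0.77267$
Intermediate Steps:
$V = 4$
$Y{\left(A \right)} = \sqrt{50 + 2 A}$ ($Y{\left(A \right)} = \sqrt{A + \left(\left(-3 + A\right) + 53\right)} = \sqrt{A + \left(50 + A\right)} = \sqrt{50 + 2 A}$)
$\frac{-10261 + Y{\left(V \right)}}{-11012 - 2258} = \frac{-10261 + \sqrt{50 + 2 \cdot 4}}{-11012 - 2258} = \frac{-10261 + \sqrt{50 + 8}}{-13270} = \left(-10261 + \sqrt{58}\right) \left(- \frac{1}{13270}\right) = \frac{10261}{13270} - \frac{\sqrt{58}}{13270}$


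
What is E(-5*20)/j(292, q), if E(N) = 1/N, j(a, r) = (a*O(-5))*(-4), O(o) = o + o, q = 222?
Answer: -1/1168000 ≈ -8.5616e-7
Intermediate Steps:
O(o) = 2*o
j(a, r) = 40*a (j(a, r) = (a*(2*(-5)))*(-4) = (a*(-10))*(-4) = -10*a*(-4) = 40*a)
E(-5*20)/j(292, q) = 1/(((-5*20))*((40*292))) = 1/(-100*11680) = -1/100*1/11680 = -1/1168000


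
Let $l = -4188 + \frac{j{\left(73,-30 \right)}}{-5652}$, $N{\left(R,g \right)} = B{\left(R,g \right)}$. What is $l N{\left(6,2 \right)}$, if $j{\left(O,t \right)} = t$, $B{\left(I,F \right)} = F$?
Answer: $- \frac{3945091}{471} \approx -8376.0$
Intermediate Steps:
$N{\left(R,g \right)} = g$
$l = - \frac{3945091}{942}$ ($l = -4188 - \frac{30}{-5652} = -4188 - - \frac{5}{942} = -4188 + \frac{5}{942} = - \frac{3945091}{942} \approx -4188.0$)
$l N{\left(6,2 \right)} = \left(- \frac{3945091}{942}\right) 2 = - \frac{3945091}{471}$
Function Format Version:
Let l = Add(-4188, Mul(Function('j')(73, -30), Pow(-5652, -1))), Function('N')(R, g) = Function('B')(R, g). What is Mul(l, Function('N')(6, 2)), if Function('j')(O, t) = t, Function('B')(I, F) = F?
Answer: Rational(-3945091, 471) ≈ -8376.0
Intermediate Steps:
Function('N')(R, g) = g
l = Rational(-3945091, 942) (l = Add(-4188, Mul(-30, Pow(-5652, -1))) = Add(-4188, Mul(-30, Rational(-1, 5652))) = Add(-4188, Rational(5, 942)) = Rational(-3945091, 942) ≈ -4188.0)
Mul(l, Function('N')(6, 2)) = Mul(Rational(-3945091, 942), 2) = Rational(-3945091, 471)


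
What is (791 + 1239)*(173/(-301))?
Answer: -50170/43 ≈ -1166.7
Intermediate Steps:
(791 + 1239)*(173/(-301)) = 2030*(173*(-1/301)) = 2030*(-173/301) = -50170/43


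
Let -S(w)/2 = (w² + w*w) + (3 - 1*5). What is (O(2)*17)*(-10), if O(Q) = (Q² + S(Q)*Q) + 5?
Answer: 2550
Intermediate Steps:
S(w) = 4 - 4*w² (S(w) = -2*((w² + w*w) + (3 - 1*5)) = -2*((w² + w²) + (3 - 5)) = -2*(2*w² - 2) = -2*(-2 + 2*w²) = 4 - 4*w²)
O(Q) = 5 + Q² + Q*(4 - 4*Q²) (O(Q) = (Q² + (4 - 4*Q²)*Q) + 5 = (Q² + Q*(4 - 4*Q²)) + 5 = 5 + Q² + Q*(4 - 4*Q²))
(O(2)*17)*(-10) = ((5 + 2² - 4*2*(-1 + 2²))*17)*(-10) = ((5 + 4 - 4*2*(-1 + 4))*17)*(-10) = ((5 + 4 - 4*2*3)*17)*(-10) = ((5 + 4 - 24)*17)*(-10) = -15*17*(-10) = -255*(-10) = 2550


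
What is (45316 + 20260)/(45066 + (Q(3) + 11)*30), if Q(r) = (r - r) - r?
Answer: 32788/22653 ≈ 1.4474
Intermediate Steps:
Q(r) = -r (Q(r) = 0 - r = -r)
(45316 + 20260)/(45066 + (Q(3) + 11)*30) = (45316 + 20260)/(45066 + (-1*3 + 11)*30) = 65576/(45066 + (-3 + 11)*30) = 65576/(45066 + 8*30) = 65576/(45066 + 240) = 65576/45306 = 65576*(1/45306) = 32788/22653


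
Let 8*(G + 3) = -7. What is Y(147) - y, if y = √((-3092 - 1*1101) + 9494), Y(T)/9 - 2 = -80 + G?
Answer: -5895/8 - 3*√589 ≈ -809.68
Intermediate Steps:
G = -31/8 (G = -3 + (⅛)*(-7) = -3 - 7/8 = -31/8 ≈ -3.8750)
Y(T) = -5895/8 (Y(T) = 18 + 9*(-80 - 31/8) = 18 + 9*(-671/8) = 18 - 6039/8 = -5895/8)
y = 3*√589 (y = √((-3092 - 1101) + 9494) = √(-4193 + 9494) = √5301 = 3*√589 ≈ 72.808)
Y(147) - y = -5895/8 - 3*√589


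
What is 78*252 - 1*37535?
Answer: -17879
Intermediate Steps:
78*252 - 1*37535 = 19656 - 37535 = -17879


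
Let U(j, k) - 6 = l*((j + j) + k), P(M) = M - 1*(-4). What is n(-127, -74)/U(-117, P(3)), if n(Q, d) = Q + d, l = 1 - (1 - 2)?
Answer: 201/448 ≈ 0.44866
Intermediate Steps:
P(M) = 4 + M (P(M) = M + 4 = 4 + M)
l = 2 (l = 1 - 1*(-1) = 1 + 1 = 2)
U(j, k) = 6 + 2*k + 4*j (U(j, k) = 6 + 2*((j + j) + k) = 6 + 2*(2*j + k) = 6 + 2*(k + 2*j) = 6 + (2*k + 4*j) = 6 + 2*k + 4*j)
n(-127, -74)/U(-117, P(3)) = (-127 - 74)/(6 + 2*(4 + 3) + 4*(-117)) = -201/(6 + 2*7 - 468) = -201/(6 + 14 - 468) = -201/(-448) = -201*(-1/448) = 201/448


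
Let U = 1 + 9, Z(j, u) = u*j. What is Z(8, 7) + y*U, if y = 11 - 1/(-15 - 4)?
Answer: 3164/19 ≈ 166.53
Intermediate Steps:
Z(j, u) = j*u
U = 10
y = 210/19 (y = 11 - 1/(-19) = 11 - 1*(-1/19) = 11 + 1/19 = 210/19 ≈ 11.053)
Z(8, 7) + y*U = 8*7 + (210/19)*10 = 56 + 2100/19 = 3164/19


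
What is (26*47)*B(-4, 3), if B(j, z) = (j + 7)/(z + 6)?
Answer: 1222/3 ≈ 407.33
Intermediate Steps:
B(j, z) = (7 + j)/(6 + z)
(26*47)*B(-4, 3) = (26*47)*((7 - 4)/(6 + 3)) = 1222*(3/9) = 1222*((⅑)*3) = 1222*(⅓) = 1222/3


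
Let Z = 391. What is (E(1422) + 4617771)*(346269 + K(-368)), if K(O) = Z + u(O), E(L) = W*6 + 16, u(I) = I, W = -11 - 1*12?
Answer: 1599054907508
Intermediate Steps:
W = -23 (W = -11 - 12 = -23)
E(L) = -122 (E(L) = -23*6 + 16 = -138 + 16 = -122)
K(O) = 391 + O
(E(1422) + 4617771)*(346269 + K(-368)) = (-122 + 4617771)*(346269 + (391 - 368)) = 4617649*(346269 + 23) = 4617649*346292 = 1599054907508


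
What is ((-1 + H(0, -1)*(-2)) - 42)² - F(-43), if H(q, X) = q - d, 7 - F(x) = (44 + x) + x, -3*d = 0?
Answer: 1800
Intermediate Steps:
d = 0 (d = -⅓*0 = 0)
F(x) = -37 - 2*x (F(x) = 7 - ((44 + x) + x) = 7 - (44 + 2*x) = 7 + (-44 - 2*x) = -37 - 2*x)
H(q, X) = q (H(q, X) = q - 1*0 = q + 0 = q)
((-1 + H(0, -1)*(-2)) - 42)² - F(-43) = ((-1 + 0*(-2)) - 42)² - (-37 - 2*(-43)) = ((-1 + 0) - 42)² - (-37 + 86) = (-1 - 42)² - 1*49 = (-43)² - 49 = 1849 - 49 = 1800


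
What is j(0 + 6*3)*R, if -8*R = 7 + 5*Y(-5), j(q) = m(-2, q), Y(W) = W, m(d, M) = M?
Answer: 81/2 ≈ 40.500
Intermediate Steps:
j(q) = q
R = 9/4 (R = -(7 + 5*(-5))/8 = -(7 - 25)/8 = -1/8*(-18) = 9/4 ≈ 2.2500)
j(0 + 6*3)*R = (0 + 6*3)*(9/4) = (0 + 18)*(9/4) = 18*(9/4) = 81/2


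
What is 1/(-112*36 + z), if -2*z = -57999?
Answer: 2/49935 ≈ 4.0052e-5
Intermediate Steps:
z = 57999/2 (z = -½*(-57999) = 57999/2 ≈ 29000.)
1/(-112*36 + z) = 1/(-112*36 + 57999/2) = 1/(-4032 + 57999/2) = 1/(49935/2) = 2/49935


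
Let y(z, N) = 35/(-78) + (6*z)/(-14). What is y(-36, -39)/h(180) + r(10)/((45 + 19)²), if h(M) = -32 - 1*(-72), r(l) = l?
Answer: 1053737/2795520 ≈ 0.37694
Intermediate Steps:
h(M) = 40 (h(M) = -32 + 72 = 40)
y(z, N) = -35/78 - 3*z/7 (y(z, N) = 35*(-1/78) + (6*z)*(-1/14) = -35/78 - 3*z/7)
y(-36, -39)/h(180) + r(10)/((45 + 19)²) = (-35/78 - 3/7*(-36))/40 + 10/((45 + 19)²) = (-35/78 + 108/7)*(1/40) + 10/(64²) = (8179/546)*(1/40) + 10/4096 = 8179/21840 + 10*(1/4096) = 8179/21840 + 5/2048 = 1053737/2795520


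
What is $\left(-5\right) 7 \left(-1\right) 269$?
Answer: $9415$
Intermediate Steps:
$\left(-5\right) 7 \left(-1\right) 269 = \left(-35\right) \left(-1\right) 269 = 35 \cdot 269 = 9415$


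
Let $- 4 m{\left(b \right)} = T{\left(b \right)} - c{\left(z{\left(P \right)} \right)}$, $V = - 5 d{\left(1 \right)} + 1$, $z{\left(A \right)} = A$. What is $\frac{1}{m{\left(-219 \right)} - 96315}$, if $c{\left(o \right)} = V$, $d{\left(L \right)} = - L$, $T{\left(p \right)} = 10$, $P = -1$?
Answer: $- \frac{1}{96316} \approx -1.0382 \cdot 10^{-5}$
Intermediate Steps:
$V = 6$ ($V = - 5 \left(\left(-1\right) 1\right) + 1 = \left(-5\right) \left(-1\right) + 1 = 5 + 1 = 6$)
$c{\left(o \right)} = 6$
$m{\left(b \right)} = -1$ ($m{\left(b \right)} = - \frac{10 - 6}{4} = \left(- \frac{1}{4}\right) 4 = -1$)
$\frac{1}{m{\left(-219 \right)} - 96315} = \frac{1}{-1 - 96315} = \frac{1}{-96316} = - \frac{1}{96316}$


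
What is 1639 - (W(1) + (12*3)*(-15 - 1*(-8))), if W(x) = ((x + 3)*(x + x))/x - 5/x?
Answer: 1888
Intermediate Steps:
W(x) = 6 - 5/x + 2*x (W(x) = ((3 + x)*(2*x))/x - 5/x = (2*x*(3 + x))/x - 5/x = (6 + 2*x) - 5/x = 6 - 5/x + 2*x)
1639 - (W(1) + (12*3)*(-15 - 1*(-8))) = 1639 - ((6 - 5/1 + 2*1) + (12*3)*(-15 - 1*(-8))) = 1639 - ((6 - 5*1 + 2) + 36*(-15 + 8)) = 1639 - ((6 - 5 + 2) + 36*(-7)) = 1639 - (3 - 252) = 1639 - 1*(-249) = 1639 + 249 = 1888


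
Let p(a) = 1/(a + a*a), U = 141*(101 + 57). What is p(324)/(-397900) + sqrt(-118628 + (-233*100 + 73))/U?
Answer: -1/41898870000 + 7*I*sqrt(2895)/22278 ≈ -2.3867e-11 + 0.016906*I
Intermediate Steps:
U = 22278 (U = 141*158 = 22278)
p(a) = 1/(a + a**2)
p(324)/(-397900) + sqrt(-118628 + (-233*100 + 73))/U = (1/(324*(1 + 324)))/(-397900) + sqrt(-118628 + (-233*100 + 73))/22278 = ((1/324)/325)*(-1/397900) + sqrt(-118628 + (-23300 + 73))*(1/22278) = ((1/324)*(1/325))*(-1/397900) + sqrt(-118628 - 23227)*(1/22278) = (1/105300)*(-1/397900) + sqrt(-141855)*(1/22278) = -1/41898870000 + (7*I*sqrt(2895))*(1/22278) = -1/41898870000 + 7*I*sqrt(2895)/22278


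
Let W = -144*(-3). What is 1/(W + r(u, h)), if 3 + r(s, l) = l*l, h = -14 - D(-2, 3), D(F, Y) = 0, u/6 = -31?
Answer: 1/625 ≈ 0.0016000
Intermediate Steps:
u = -186 (u = 6*(-31) = -186)
h = -14 (h = -14 - 1*0 = -14 + 0 = -14)
r(s, l) = -3 + l² (r(s, l) = -3 + l*l = -3 + l²)
W = 432
1/(W + r(u, h)) = 1/(432 + (-3 + (-14)²)) = 1/(432 + (-3 + 196)) = 1/(432 + 193) = 1/625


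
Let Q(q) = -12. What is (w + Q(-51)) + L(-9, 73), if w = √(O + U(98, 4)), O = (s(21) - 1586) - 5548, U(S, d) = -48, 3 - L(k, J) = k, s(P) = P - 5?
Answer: I*√7166 ≈ 84.652*I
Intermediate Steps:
s(P) = -5 + P
L(k, J) = 3 - k
O = -7118 (O = ((-5 + 21) - 1586) - 5548 = (16 - 1586) - 5548 = -1570 - 5548 = -7118)
w = I*√7166 (w = √(-7118 - 48) = √(-7166) = I*√7166 ≈ 84.652*I)
(w + Q(-51)) + L(-9, 73) = (I*√7166 - 12) + (3 - 1*(-9)) = (-12 + I*√7166) + (3 + 9) = (-12 + I*√7166) + 12 = I*√7166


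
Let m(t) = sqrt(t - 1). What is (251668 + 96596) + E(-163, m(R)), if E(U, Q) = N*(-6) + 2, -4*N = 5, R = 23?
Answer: 696547/2 ≈ 3.4827e+5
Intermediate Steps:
N = -5/4 (N = -1/4*5 = -5/4 ≈ -1.2500)
m(t) = sqrt(-1 + t)
E(U, Q) = 19/2 (E(U, Q) = -5/4*(-6) + 2 = 15/2 + 2 = 19/2)
(251668 + 96596) + E(-163, m(R)) = (251668 + 96596) + 19/2 = 348264 + 19/2 = 696547/2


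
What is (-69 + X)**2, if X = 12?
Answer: 3249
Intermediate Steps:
(-69 + X)**2 = (-69 + 12)**2 = (-57)**2 = 3249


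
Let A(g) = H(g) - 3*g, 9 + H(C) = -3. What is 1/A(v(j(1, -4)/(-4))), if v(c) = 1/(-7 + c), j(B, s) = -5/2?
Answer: -17/196 ≈ -0.086735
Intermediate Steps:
H(C) = -12 (H(C) = -9 - 3 = -12)
j(B, s) = -5/2 (j(B, s) = -5*1/2 = -5/2)
A(g) = -12 - 3*g
1/A(v(j(1, -4)/(-4))) = 1/(-12 - 3/(-7 - 5/2/(-4))) = 1/(-12 - 3/(-7 - 5/2*(-1/4))) = 1/(-12 - 3/(-7 + 5/8)) = 1/(-12 - 3/(-51/8)) = 1/(-12 - 3*(-8/51)) = 1/(-12 + 8/17) = 1/(-196/17) = -17/196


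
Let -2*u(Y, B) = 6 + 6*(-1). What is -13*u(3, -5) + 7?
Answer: 7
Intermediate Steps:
u(Y, B) = 0 (u(Y, B) = -(6 + 6*(-1))/2 = -(6 - 6)/2 = -½*0 = 0)
-13*u(3, -5) + 7 = -13*0 + 7 = 0 + 7 = 7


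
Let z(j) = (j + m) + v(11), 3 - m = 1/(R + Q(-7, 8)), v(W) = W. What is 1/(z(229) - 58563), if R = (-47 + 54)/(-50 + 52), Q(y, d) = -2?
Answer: -3/174962 ≈ -1.7147e-5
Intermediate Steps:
R = 7/2 ≈ 3.5000
m = 7/3 (m = 3 - 1/(7/2 - 2) = 3 - 1/3/2 = 3 - 1*2/3 = 3 - 2/3 = 7/3 ≈ 2.3333)
z(j) = 40/3 + j (z(j) = (j + 7/3) + 11 = (7/3 + j) + 11 = 40/3 + j)
1/(z(229) - 58563) = 1/((40/3 + 229) - 58563) = 1/(727/3 - 58563) = 1/(-174962/3) = -3/174962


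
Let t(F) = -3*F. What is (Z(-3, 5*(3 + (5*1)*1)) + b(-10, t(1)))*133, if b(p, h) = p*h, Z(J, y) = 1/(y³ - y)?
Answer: 255200533/63960 ≈ 3990.0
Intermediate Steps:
b(p, h) = h*p
(Z(-3, 5*(3 + (5*1)*1)) + b(-10, t(1)))*133 = (1/((5*(3 + (5*1)*1))³ - 5*(3 + (5*1)*1)) - 3*1*(-10))*133 = (1/((5*(3 + 5*1))³ - 5*(3 + 5*1)) - 3*(-10))*133 = (1/((5*(3 + 5))³ - 5*(3 + 5)) + 30)*133 = (1/((5*8)³ - 5*8) + 30)*133 = (1/(40³ - 1*40) + 30)*133 = (1/(64000 - 40) + 30)*133 = (1/63960 + 30)*133 = (1918801/63960)*133 = 255200533/63960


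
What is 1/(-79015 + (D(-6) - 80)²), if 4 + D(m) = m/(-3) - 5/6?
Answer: -36/2597531 ≈ -1.3859e-5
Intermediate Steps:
D(m) = -29/6 - m/3 (D(m) = -4 + (m/(-3) - 5/6) = -4 + (m*(-⅓) - 5*⅙) = -4 + (-m/3 - ⅚) = -4 + (-⅚ - m/3) = -29/6 - m/3)
1/(-79015 + (D(-6) - 80)²) = 1/(-79015 + ((-29/6 - ⅓*(-6)) - 80)²) = 1/(-79015 + ((-29/6 + 2) - 80)²) = 1/(-79015 + (-17/6 - 80)²) = 1/(-79015 + (-497/6)²) = 1/(-79015 + 247009/36) = 1/(-2597531/36) = -36/2597531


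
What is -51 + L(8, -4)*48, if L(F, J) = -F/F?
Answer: -99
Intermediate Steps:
L(F, J) = -1 (L(F, J) = -1*1 = -1)
-51 + L(8, -4)*48 = -51 - 1*48 = -51 - 48 = -99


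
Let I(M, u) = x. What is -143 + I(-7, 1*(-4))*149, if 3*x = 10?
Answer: 1061/3 ≈ 353.67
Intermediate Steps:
x = 10/3 (x = (⅓)*10 = 10/3 ≈ 3.3333)
I(M, u) = 10/3
-143 + I(-7, 1*(-4))*149 = -143 + (10/3)*149 = -143 + 1490/3 = 1061/3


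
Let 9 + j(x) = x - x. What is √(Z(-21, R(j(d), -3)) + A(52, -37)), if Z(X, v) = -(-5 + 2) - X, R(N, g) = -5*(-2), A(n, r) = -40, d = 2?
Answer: 4*I ≈ 4.0*I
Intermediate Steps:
j(x) = -9 (j(x) = -9 + (x - x) = -9 + 0 = -9)
R(N, g) = 10
Z(X, v) = 3 - X (Z(X, v) = -1*(-3) - X = 3 - X)
√(Z(-21, R(j(d), -3)) + A(52, -37)) = √((3 - 1*(-21)) - 40) = √((3 + 21) - 40) = √(24 - 40) = √(-16) = 4*I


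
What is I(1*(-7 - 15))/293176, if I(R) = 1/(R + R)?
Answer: -1/12899744 ≈ -7.7521e-8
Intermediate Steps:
I(R) = 1/(2*R)
I(1*(-7 - 15))/293176 = (1/(2*((1*(-7 - 15)))))/293176 = (1/(2*((1*(-22)))))*(1/293176) = ((½)/(-22))*(1/293176) = ((½)*(-1/22))*(1/293176) = -1/44*1/293176 = -1/12899744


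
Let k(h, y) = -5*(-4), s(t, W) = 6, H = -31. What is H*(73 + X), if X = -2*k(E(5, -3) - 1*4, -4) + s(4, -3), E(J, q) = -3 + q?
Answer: -1209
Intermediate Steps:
k(h, y) = 20
X = -34 (X = -2*20 + 6 = -40 + 6 = -34)
H*(73 + X) = -31*(73 - 34) = -31*39 = -1209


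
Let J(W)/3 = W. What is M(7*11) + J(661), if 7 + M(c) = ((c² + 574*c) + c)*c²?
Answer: 297661492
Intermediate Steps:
J(W) = 3*W
M(c) = -7 + c²*(c² + 575*c) (M(c) = -7 + ((c² + 574*c) + c)*c² = -7 + (c² + 575*c)*c² = -7 + c²*(c² + 575*c))
M(7*11) + J(661) = (-7 + (7*11)⁴ + 575*(7*11)³) + 3*661 = (-7 + 77⁴ + 575*77³) + 1983 = (-7 + 35153041 + 575*456533) + 1983 = (-7 + 35153041 + 262506475) + 1983 = 297659509 + 1983 = 297661492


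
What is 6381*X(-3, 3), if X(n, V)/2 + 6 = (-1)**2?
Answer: -63810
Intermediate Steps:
X(n, V) = -10 (X(n, V) = -12 + 2*(-1)**2 = -12 + 2*1 = -12 + 2 = -10)
6381*X(-3, 3) = 6381*(-10) = -63810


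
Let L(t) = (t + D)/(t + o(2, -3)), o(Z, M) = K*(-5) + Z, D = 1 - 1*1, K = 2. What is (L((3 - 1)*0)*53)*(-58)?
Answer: 0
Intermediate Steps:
D = 0 (D = 1 - 1 = 0)
o(Z, M) = -10 + Z (o(Z, M) = 2*(-5) + Z = -10 + Z)
L(t) = t/(-8 + t) (L(t) = (t + 0)/(t + (-10 + 2)) = t/(t - 8) = t/(-8 + t))
(L((3 - 1)*0)*53)*(-58) = ((((3 - 1)*0)/(-8 + (3 - 1)*0))*53)*(-58) = (((2*0)/(-8 + 2*0))*53)*(-58) = ((0/(-8 + 0))*53)*(-58) = ((0/(-8))*53)*(-58) = ((0*(-⅛))*53)*(-58) = (0*53)*(-58) = 0*(-58) = 0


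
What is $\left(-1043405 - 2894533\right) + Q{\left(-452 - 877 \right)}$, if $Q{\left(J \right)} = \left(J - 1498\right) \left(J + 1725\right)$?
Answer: $-5057430$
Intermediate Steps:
$Q{\left(J \right)} = \left(-1498 + J\right) \left(1725 + J\right)$
$\left(-1043405 - 2894533\right) + Q{\left(-452 - 877 \right)} = \left(-1043405 - 2894533\right) + \left(-2584050 + \left(-452 - 877\right)^{2} + 227 \left(-452 - 877\right)\right) = -3937938 + \left(-2584050 + \left(-1329\right)^{2} + 227 \left(-1329\right)\right) = -3937938 - 1119492 = -5057430$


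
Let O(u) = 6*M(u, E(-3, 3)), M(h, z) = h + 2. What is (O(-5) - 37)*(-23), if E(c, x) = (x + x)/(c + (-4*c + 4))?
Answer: 1265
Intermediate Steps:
E(c, x) = 2*x/(4 - 3*c) (E(c, x) = (2*x)/(c + (4 - 4*c)) = (2*x)/(4 - 3*c) = 2*x/(4 - 3*c))
M(h, z) = 2 + h
O(u) = 12 + 6*u (O(u) = 6*(2 + u) = 12 + 6*u)
(O(-5) - 37)*(-23) = ((12 + 6*(-5)) - 37)*(-23) = ((12 - 30) - 37)*(-23) = (-18 - 37)*(-23) = -55*(-23) = 1265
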